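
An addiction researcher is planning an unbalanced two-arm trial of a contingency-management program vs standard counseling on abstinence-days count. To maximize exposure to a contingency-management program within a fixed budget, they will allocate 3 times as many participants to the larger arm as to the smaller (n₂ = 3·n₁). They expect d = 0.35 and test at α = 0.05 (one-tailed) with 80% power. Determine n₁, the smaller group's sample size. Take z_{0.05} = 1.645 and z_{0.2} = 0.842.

n₁ = 68

With allocation ratio k = n₂/n₁ = 3, Var(x̄₁−x̄₂) = σ²(1/n₁ + 1/(k·n₁)) = σ²·(k+1)/(k·n₁).
So n₁ = (1 + 1/k)·((z_{α} + z_β)/d)² = 1.333 × (2.487/0.35)².
n₁ = 1.333 × 50.49 = 67.3.
Round up: n₁ = 68, giving n₂ = 3 × 68 = 204.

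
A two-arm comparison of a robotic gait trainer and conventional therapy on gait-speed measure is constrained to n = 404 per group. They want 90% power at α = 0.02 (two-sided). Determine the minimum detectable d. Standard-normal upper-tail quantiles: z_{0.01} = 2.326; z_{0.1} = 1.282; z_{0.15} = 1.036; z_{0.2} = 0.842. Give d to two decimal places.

For two independent groups of n = 404 each: d_min = (z_{α/2} + z_β)·√(2/n).
z-sum = 2.326 + 1.282 = 3.608.
d_min = 3.608 × √(2/404) = 3.608 × 0.0704 = 0.254.

d_min ≈ 0.25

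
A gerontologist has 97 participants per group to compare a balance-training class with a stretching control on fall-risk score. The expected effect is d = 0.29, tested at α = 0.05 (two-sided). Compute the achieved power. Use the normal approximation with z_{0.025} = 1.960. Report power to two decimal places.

power ≈ 0.52

For two equal groups, power = Φ(d·√(n/2) − z_{α/2}).
d·√(n/2) = 0.29 × √(97/2) = 0.29 × 6.964 = 2.020.
z_β = 2.020 − 1.960 = 0.060.
Power = Φ(0.060) = 0.524.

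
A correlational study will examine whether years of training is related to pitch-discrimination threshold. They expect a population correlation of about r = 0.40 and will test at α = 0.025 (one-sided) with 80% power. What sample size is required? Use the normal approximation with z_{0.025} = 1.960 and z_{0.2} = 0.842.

Fisher's z: C = ½·ln((1+r)/(1−r)) = ½·ln(2.3333) = 0.4236.
n = ((z_{α} + z_β)/C)² + 3.
(1.960 + 0.842) / 0.4236 = 2.802 / 0.4236 = 6.615.
n = 6.615² + 3 = 43.75 + 3 = 46.8.
Round up.

n = 47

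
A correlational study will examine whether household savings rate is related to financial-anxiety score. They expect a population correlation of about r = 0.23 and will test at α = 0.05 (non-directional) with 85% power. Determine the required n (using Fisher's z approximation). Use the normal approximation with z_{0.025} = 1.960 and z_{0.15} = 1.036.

n = 167

Fisher's z: C = ½·ln((1+r)/(1−r)) = ½·ln(1.5974) = 0.2342.
n = ((z_{α/2} + z_β)/C)² + 3.
(1.960 + 1.036) / 0.2342 = 2.996 / 0.2342 = 12.792.
n = 12.792² + 3 = 163.65 + 3 = 166.6.
Round up.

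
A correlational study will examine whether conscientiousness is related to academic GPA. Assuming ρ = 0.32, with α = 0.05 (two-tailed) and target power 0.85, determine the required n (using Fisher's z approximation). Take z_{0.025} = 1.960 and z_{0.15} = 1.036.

n = 85

Fisher's z: C = ½·ln((1+r)/(1−r)) = ½·ln(1.9412) = 0.3316.
n = ((z_{α/2} + z_β)/C)² + 3.
(1.960 + 1.036) / 0.3316 = 2.996 / 0.3316 = 9.035.
n = 9.035² + 3 = 81.63 + 3 = 84.6.
Round up.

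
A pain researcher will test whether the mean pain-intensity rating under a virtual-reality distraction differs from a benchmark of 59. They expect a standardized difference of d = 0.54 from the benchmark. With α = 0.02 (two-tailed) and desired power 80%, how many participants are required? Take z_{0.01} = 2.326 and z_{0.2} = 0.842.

n = 35

For a one-sample test: n = ((z_{α/2} + z_β) / d)².
z_{α/2} + z_β = 2.326 + 0.842 = 3.168.
n = (3.168 / 0.54)² = 5.867² = 34.42.
Round up.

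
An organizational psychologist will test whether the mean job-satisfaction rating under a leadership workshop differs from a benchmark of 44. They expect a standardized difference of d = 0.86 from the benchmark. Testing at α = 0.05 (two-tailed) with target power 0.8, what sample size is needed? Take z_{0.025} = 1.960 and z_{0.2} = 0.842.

n = 11

For a one-sample test: n = ((z_{α/2} + z_β) / d)².
z_{α/2} + z_β = 1.960 + 0.842 = 2.802.
n = (2.802 / 0.86)² = 3.258² = 10.62.
Round up.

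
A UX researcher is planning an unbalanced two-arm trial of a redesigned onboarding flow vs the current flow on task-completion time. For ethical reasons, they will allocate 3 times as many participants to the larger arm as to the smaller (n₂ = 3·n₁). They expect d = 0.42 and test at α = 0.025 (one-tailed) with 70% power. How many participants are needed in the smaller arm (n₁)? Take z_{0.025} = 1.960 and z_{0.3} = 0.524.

n₁ = 47

With allocation ratio k = n₂/n₁ = 3, Var(x̄₁−x̄₂) = σ²(1/n₁ + 1/(k·n₁)) = σ²·(k+1)/(k·n₁).
So n₁ = (1 + 1/k)·((z_{α} + z_β)/d)² = 1.333 × (2.484/0.42)².
n₁ = 1.333 × 34.98 = 46.6.
Round up: n₁ = 47, giving n₂ = 3 × 47 = 141.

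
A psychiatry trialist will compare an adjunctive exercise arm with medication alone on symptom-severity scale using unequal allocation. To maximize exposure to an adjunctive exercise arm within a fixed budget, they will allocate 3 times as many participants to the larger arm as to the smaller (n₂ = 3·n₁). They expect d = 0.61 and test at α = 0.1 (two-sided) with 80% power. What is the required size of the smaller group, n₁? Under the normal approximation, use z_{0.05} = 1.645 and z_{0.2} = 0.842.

With allocation ratio k = n₂/n₁ = 3, Var(x̄₁−x̄₂) = σ²(1/n₁ + 1/(k·n₁)) = σ²·(k+1)/(k·n₁).
So n₁ = (1 + 1/k)·((z_{α/2} + z_β)/d)² = 1.333 × (2.487/0.61)².
n₁ = 1.333 × 16.62 = 22.2.
Round up: n₁ = 23, giving n₂ = 3 × 23 = 69.

n₁ = 23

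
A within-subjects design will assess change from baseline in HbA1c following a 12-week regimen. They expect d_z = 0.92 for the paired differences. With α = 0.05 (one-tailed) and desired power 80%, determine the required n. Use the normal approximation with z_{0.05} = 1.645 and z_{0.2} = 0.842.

n = 8 pairs

For a paired (one-sample on differences) test: n = ((z_{α} + z_β) / d)².
z_{α} + z_β = 1.645 + 0.842 = 2.487.
n = (2.487 / 0.92)² = 2.703² = 7.31.
Round up.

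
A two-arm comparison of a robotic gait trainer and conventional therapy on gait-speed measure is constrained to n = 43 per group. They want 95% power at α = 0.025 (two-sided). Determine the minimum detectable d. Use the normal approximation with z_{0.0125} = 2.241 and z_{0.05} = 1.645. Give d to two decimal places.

For two independent groups of n = 43 each: d_min = (z_{α/2} + z_β)·√(2/n).
z-sum = 2.241 + 1.645 = 3.886.
d_min = 3.886 × √(2/43) = 3.886 × 0.2157 = 0.838.

d_min ≈ 0.84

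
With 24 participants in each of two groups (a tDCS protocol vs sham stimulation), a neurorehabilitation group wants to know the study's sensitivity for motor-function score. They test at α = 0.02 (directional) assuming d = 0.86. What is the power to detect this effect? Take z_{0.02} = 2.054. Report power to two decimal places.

For two equal groups, power = Φ(d·√(n/2) − z_{α}).
d·√(n/2) = 0.86 × √(24/2) = 0.86 × 3.464 = 2.979.
z_β = 2.979 − 2.054 = 0.925.
Power = Φ(0.925) = 0.823.

power ≈ 0.82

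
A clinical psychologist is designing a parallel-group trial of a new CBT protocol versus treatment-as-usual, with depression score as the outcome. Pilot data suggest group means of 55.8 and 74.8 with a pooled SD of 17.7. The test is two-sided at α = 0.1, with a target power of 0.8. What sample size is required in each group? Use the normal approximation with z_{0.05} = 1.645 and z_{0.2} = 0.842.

Cohen's d = |M₁ − M₂| / SD_pooled = |55.8 − 74.8| / 17.7 = 19.0 / 17.7 = 1.073.
For two independent groups with equal n: n = 2·((z_{α/2} + z_β) / d)².
z_{α/2} + z_β = 1.645 + 0.842 = 2.487.
n = 2 × (2.487 / 1.073)² = 2 × 2.318² = 2 × 5.37 = 10.7.
Round up to the next whole participant.

n = 11 per group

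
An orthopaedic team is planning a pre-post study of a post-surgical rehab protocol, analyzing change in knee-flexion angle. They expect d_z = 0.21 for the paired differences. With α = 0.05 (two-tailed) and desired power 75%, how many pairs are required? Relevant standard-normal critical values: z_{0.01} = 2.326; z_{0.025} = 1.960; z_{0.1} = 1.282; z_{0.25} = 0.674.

For a paired (one-sample on differences) test: n = ((z_{α/2} + z_β) / d)².
z_{α/2} + z_β = 1.960 + 0.674 = 2.634.
n = (2.634 / 0.21)² = 12.543² = 157.32.
Round up.

n = 158 pairs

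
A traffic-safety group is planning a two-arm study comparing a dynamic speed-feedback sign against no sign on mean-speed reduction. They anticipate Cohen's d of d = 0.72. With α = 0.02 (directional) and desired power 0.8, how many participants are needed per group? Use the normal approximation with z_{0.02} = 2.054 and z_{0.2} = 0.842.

For two independent groups with equal n: n = 2·((z_{α} + z_β) / d)².
z_{α} + z_β = 2.054 + 0.842 = 2.896.
n = 2 × (2.896 / 0.72)² = 2 × 4.022² = 2 × 16.18 = 32.4.
Round up to the next whole participant.

n = 33 per group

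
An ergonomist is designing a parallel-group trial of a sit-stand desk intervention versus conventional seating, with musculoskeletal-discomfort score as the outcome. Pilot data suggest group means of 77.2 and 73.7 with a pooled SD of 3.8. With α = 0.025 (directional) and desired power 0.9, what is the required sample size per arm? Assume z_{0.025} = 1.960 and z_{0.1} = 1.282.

Cohen's d = |M₁ − M₂| / SD_pooled = |77.2 − 73.7| / 3.8 = 3.5 / 3.8 = 0.921.
For two independent groups with equal n: n = 2·((z_{α} + z_β) / d)².
z_{α} + z_β = 1.960 + 1.282 = 3.242.
n = 2 × (3.242 / 0.921)² = 2 × 3.520² = 2 × 12.39 = 24.8.
Round up to the next whole participant.

n = 25 per group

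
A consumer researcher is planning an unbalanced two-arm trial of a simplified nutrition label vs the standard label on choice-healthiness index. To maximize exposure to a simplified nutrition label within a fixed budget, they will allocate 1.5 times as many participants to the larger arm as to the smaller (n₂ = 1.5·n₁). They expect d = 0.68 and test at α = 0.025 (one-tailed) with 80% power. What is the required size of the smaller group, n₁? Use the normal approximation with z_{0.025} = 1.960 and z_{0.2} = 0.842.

With allocation ratio k = n₂/n₁ = 1.5, Var(x̄₁−x̄₂) = σ²(1/n₁ + 1/(k·n₁)) = σ²·(k+1)/(k·n₁).
So n₁ = (1 + 1/k)·((z_{α} + z_β)/d)² = 1.667 × (2.802/0.68)².
n₁ = 1.667 × 16.98 = 28.3.
Round up: n₁ = 29, giving n₂ = ⌈1.5 × 29⌉ = ⌈43.5⌉ = 44.

n₁ = 29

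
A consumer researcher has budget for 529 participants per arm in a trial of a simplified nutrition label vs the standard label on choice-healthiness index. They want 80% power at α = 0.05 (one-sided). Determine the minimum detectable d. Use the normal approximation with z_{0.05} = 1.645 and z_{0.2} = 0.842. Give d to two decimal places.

d_min ≈ 0.15

For two independent groups of n = 529 each: d_min = (z_{α} + z_β)·√(2/n).
z-sum = 1.645 + 0.842 = 2.487.
d_min = 2.487 × √(2/529) = 2.487 × 0.0615 = 0.153.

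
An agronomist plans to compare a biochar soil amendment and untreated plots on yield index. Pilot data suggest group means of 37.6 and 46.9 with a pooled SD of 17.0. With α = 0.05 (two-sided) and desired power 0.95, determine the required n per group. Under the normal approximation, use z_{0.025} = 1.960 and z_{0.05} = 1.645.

Cohen's d = |M₁ − M₂| / SD_pooled = |37.6 − 46.9| / 17.0 = 9.3 / 17.0 = 0.547.
For two independent groups with equal n: n = 2·((z_{α/2} + z_β) / d)².
z_{α/2} + z_β = 1.960 + 1.645 = 3.605.
n = 2 × (3.605 / 0.547)² = 2 × 6.590² = 2 × 43.43 = 86.9.
Round up to the next whole participant.

n = 87 per group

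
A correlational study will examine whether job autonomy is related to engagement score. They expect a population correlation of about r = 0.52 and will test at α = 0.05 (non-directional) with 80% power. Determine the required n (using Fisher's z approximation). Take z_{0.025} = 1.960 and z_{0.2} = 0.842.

n = 27

Fisher's z: C = ½·ln((1+r)/(1−r)) = ½·ln(3.1667) = 0.5763.
n = ((z_{α/2} + z_β)/C)² + 3.
(1.960 + 0.842) / 0.5763 = 2.802 / 0.5763 = 4.862.
n = 4.862² + 3 = 23.64 + 3 = 26.6.
Round up.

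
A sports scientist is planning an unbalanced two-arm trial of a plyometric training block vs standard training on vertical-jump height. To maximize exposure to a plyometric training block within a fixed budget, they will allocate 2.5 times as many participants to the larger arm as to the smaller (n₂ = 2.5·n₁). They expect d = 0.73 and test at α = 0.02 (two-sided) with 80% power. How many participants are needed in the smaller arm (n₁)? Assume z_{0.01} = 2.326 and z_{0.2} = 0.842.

With allocation ratio k = n₂/n₁ = 2.5, Var(x̄₁−x̄₂) = σ²(1/n₁ + 1/(k·n₁)) = σ²·(k+1)/(k·n₁).
So n₁ = (1 + 1/k)·((z_{α/2} + z_β)/d)² = 1.400 × (3.168/0.73)².
n₁ = 1.400 × 18.83 = 26.4.
Round up: n₁ = 27, giving n₂ = ⌈2.5 × 27⌉ = ⌈67.5⌉ = 68.

n₁ = 27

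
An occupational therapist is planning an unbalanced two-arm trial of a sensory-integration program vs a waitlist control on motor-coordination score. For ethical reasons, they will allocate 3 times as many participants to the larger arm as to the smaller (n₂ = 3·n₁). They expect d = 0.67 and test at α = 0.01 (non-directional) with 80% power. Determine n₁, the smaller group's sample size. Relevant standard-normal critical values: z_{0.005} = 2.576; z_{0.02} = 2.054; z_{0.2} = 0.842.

n₁ = 35

With allocation ratio k = n₂/n₁ = 3, Var(x̄₁−x̄₂) = σ²(1/n₁ + 1/(k·n₁)) = σ²·(k+1)/(k·n₁).
So n₁ = (1 + 1/k)·((z_{α/2} + z_β)/d)² = 1.333 × (3.418/0.67)².
n₁ = 1.333 × 26.03 = 34.7.
Round up: n₁ = 35, giving n₂ = 3 × 35 = 105.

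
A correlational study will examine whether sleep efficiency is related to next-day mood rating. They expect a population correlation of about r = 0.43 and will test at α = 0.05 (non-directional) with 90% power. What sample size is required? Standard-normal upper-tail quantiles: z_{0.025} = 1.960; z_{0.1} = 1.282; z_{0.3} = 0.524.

Fisher's z: C = ½·ln((1+r)/(1−r)) = ½·ln(2.5088) = 0.4599.
n = ((z_{α/2} + z_β)/C)² + 3.
(1.960 + 1.282) / 0.4599 = 3.242 / 0.4599 = 7.049.
n = 7.049² + 3 = 49.69 + 3 = 52.7.
Round up.

n = 53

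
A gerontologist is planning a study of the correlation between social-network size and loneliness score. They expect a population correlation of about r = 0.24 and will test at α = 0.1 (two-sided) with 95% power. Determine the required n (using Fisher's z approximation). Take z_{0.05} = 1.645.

Fisher's z: C = ½·ln((1+r)/(1−r)) = ½·ln(1.6316) = 0.2448.
n = ((z_{α/2} + z_β)/C)² + 3.
(1.645 + 1.645) / 0.2448 = 3.290 / 0.2448 = 13.440.
n = 13.440² + 3 = 180.62 + 3 = 183.6.
Round up.

n = 184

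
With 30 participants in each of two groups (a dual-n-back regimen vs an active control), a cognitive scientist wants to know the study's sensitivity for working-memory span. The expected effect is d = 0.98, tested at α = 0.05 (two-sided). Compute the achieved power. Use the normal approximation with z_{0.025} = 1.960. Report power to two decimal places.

power ≈ 0.97

For two equal groups, power = Φ(d·√(n/2) − z_{α/2}).
d·√(n/2) = 0.98 × √(30/2) = 0.98 × 3.873 = 3.796.
z_β = 3.796 − 1.960 = 1.836.
Power = Φ(1.836) = 0.967.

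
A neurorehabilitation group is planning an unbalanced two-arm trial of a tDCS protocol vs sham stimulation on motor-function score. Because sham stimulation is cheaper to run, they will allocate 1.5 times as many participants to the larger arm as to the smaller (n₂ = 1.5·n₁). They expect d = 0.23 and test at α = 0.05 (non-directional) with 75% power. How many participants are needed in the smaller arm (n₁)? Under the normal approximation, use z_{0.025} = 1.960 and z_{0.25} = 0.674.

n₁ = 219

With allocation ratio k = n₂/n₁ = 1.5, Var(x̄₁−x̄₂) = σ²(1/n₁ + 1/(k·n₁)) = σ²·(k+1)/(k·n₁).
So n₁ = (1 + 1/k)·((z_{α/2} + z_β)/d)² = 1.667 × (2.634/0.23)².
n₁ = 1.667 × 131.15 = 218.6.
Round up: n₁ = 219, giving n₂ = ⌈1.5 × 219⌉ = ⌈328.5⌉ = 329.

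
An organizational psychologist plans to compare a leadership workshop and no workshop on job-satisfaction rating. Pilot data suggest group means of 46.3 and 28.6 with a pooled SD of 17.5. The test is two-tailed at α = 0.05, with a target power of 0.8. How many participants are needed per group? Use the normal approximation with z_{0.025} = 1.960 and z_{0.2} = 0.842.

Cohen's d = |M₁ − M₂| / SD_pooled = |46.3 − 28.6| / 17.5 = 17.7 / 17.5 = 1.011.
For two independent groups with equal n: n = 2·((z_{α/2} + z_β) / d)².
z_{α/2} + z_β = 1.960 + 0.842 = 2.802.
n = 2 × (2.802 / 1.011)² = 2 × 2.772² = 2 × 7.68 = 15.4.
Round up to the next whole participant.

n = 16 per group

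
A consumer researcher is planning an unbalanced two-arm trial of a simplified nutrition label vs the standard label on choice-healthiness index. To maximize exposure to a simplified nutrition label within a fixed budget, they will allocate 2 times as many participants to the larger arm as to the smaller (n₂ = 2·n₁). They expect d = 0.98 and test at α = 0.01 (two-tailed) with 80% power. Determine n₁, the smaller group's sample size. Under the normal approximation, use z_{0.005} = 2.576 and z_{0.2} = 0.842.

With allocation ratio k = n₂/n₁ = 2, Var(x̄₁−x̄₂) = σ²(1/n₁ + 1/(k·n₁)) = σ²·(k+1)/(k·n₁).
So n₁ = (1 + 1/k)·((z_{α/2} + z_β)/d)² = 1.500 × (3.418/0.98)².
n₁ = 1.500 × 12.16 = 18.2.
Round up: n₁ = 19, giving n₂ = 2 × 19 = 38.

n₁ = 19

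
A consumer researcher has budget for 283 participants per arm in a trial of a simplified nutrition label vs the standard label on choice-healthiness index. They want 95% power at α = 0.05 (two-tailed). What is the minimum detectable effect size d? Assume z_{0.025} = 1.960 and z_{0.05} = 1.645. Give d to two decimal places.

For two independent groups of n = 283 each: d_min = (z_{α/2} + z_β)·√(2/n).
z-sum = 1.960 + 1.645 = 3.605.
d_min = 3.605 × √(2/283) = 3.605 × 0.0841 = 0.303.

d_min ≈ 0.30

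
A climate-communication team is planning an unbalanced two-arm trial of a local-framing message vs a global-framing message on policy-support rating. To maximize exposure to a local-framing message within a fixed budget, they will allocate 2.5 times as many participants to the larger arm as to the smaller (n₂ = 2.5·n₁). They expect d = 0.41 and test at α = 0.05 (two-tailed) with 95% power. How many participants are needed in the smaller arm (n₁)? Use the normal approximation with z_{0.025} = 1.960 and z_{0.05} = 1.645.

With allocation ratio k = n₂/n₁ = 2.5, Var(x̄₁−x̄₂) = σ²(1/n₁ + 1/(k·n₁)) = σ²·(k+1)/(k·n₁).
So n₁ = (1 + 1/k)·((z_{α/2} + z_β)/d)² = 1.400 × (3.605/0.41)².
n₁ = 1.400 × 77.31 = 108.2.
Round up: n₁ = 109, giving n₂ = ⌈2.5 × 109⌉ = ⌈272.5⌉ = 273.

n₁ = 109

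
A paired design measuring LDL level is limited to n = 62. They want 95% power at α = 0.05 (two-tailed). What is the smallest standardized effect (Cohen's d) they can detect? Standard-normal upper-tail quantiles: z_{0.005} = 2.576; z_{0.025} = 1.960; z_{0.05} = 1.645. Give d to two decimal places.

d_min ≈ 0.46

For a single sample (or paired design) of n = 62: d_min = (z_{α/2} + z_β)/√n.
z-sum = 1.960 + 1.645 = 3.605.
d_min = 3.605 / √62 = 3.605 / 7.874 = 0.458.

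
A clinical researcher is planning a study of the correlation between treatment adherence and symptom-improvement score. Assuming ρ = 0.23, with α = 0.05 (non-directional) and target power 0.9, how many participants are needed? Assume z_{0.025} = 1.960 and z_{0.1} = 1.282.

Fisher's z: C = ½·ln((1+r)/(1−r)) = ½·ln(1.5974) = 0.2342.
n = ((z_{α/2} + z_β)/C)² + 3.
(1.960 + 1.282) / 0.2342 = 3.242 / 0.2342 = 13.843.
n = 13.843² + 3 = 191.63 + 3 = 194.6.
Round up.

n = 195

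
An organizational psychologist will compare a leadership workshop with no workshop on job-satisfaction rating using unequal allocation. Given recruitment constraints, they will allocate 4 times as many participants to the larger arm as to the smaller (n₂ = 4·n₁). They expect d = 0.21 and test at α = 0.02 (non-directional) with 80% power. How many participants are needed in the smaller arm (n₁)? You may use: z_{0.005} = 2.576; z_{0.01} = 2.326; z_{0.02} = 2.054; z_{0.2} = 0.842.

n₁ = 285

With allocation ratio k = n₂/n₁ = 4, Var(x̄₁−x̄₂) = σ²(1/n₁ + 1/(k·n₁)) = σ²·(k+1)/(k·n₁).
So n₁ = (1 + 1/k)·((z_{α/2} + z_β)/d)² = 1.250 × (3.168/0.21)².
n₁ = 1.250 × 227.58 = 284.5.
Round up: n₁ = 285, giving n₂ = 4 × 285 = 1140.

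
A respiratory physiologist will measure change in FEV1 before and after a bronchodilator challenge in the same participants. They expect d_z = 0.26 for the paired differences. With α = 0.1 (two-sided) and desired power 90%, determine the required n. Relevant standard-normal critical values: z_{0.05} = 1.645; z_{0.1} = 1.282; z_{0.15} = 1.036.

n = 127 pairs

For a paired (one-sample on differences) test: n = ((z_{α/2} + z_β) / d)².
z_{α/2} + z_β = 1.645 + 1.282 = 2.927.
n = (2.927 / 0.26)² = 11.258² = 126.74.
Round up.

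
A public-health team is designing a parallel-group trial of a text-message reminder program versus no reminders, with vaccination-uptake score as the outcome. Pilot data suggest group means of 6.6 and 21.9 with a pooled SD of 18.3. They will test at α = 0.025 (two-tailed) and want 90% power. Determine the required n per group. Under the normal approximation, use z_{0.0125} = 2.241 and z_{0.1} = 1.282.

n = 36 per group

Cohen's d = |M₁ − M₂| / SD_pooled = |6.6 − 21.9| / 18.3 = 15.3 / 18.3 = 0.836.
For two independent groups with equal n: n = 2·((z_{α/2} + z_β) / d)².
z_{α/2} + z_β = 2.241 + 1.282 = 3.523.
n = 2 × (3.523 / 0.836)² = 2 × 4.214² = 2 × 17.76 = 35.5.
Round up to the next whole participant.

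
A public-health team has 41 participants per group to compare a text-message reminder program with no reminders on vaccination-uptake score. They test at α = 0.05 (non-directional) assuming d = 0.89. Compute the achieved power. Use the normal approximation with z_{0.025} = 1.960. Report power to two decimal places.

For two equal groups, power = Φ(d·√(n/2) − z_{α/2}).
d·√(n/2) = 0.89 × √(41/2) = 0.89 × 4.528 = 4.030.
z_β = 4.030 − 1.960 = 2.070.
Power = Φ(2.070) = 0.981.

power ≈ 0.98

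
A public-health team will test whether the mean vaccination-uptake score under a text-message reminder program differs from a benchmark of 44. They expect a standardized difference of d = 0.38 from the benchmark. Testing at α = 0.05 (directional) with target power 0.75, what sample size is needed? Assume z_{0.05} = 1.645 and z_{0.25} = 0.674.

For a one-sample test: n = ((z_{α} + z_β) / d)².
z_{α} + z_β = 1.645 + 0.674 = 2.319.
n = (2.319 / 0.38)² = 6.103² = 37.24.
Round up.

n = 38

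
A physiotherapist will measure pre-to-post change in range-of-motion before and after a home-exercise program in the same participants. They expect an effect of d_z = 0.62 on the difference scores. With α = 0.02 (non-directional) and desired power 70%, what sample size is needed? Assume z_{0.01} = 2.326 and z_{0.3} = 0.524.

n = 22 pairs

For a paired (one-sample on differences) test: n = ((z_{α/2} + z_β) / d)².
z_{α/2} + z_β = 2.326 + 0.524 = 2.850.
n = (2.850 / 0.62)² = 4.597² = 21.13.
Round up.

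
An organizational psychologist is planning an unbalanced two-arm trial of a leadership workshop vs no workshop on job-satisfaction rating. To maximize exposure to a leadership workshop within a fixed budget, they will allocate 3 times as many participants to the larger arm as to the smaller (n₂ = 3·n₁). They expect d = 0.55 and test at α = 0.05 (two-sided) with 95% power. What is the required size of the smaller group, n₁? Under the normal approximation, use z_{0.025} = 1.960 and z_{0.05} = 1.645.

n₁ = 58

With allocation ratio k = n₂/n₁ = 3, Var(x̄₁−x̄₂) = σ²(1/n₁ + 1/(k·n₁)) = σ²·(k+1)/(k·n₁).
So n₁ = (1 + 1/k)·((z_{α/2} + z_β)/d)² = 1.333 × (3.605/0.55)².
n₁ = 1.333 × 42.96 = 57.3.
Round up: n₁ = 58, giving n₂ = 3 × 58 = 174.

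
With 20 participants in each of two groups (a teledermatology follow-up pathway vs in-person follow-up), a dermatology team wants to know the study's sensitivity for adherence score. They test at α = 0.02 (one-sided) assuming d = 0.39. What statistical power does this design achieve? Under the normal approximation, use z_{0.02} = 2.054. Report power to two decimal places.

power ≈ 0.21

For two equal groups, power = Φ(d·√(n/2) − z_{α}).
d·√(n/2) = 0.39 × √(20/2) = 0.39 × 3.162 = 1.233.
z_β = 1.233 − 2.054 = -0.821.
Power = Φ(-0.821) = 0.206.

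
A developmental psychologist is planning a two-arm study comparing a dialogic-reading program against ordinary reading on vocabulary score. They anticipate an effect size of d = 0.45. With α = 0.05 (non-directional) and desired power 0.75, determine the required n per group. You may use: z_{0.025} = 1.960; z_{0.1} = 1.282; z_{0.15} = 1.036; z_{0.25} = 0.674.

For two independent groups with equal n: n = 2·((z_{α/2} + z_β) / d)².
z_{α/2} + z_β = 1.960 + 0.674 = 2.634.
n = 2 × (2.634 / 0.45)² = 2 × 5.853² = 2 × 34.26 = 68.5.
Round up to the next whole participant.

n = 69 per group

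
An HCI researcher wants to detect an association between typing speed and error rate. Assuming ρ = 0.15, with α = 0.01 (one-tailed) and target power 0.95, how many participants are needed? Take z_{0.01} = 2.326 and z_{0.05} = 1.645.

n = 694

Fisher's z: C = ½·ln((1+r)/(1−r)) = ½·ln(1.3529) = 0.1511.
n = ((z_{α} + z_β)/C)² + 3.
(2.326 + 1.645) / 0.1511 = 3.971 / 0.1511 = 26.281.
n = 26.281² + 3 = 690.67 + 3 = 693.7.
Round up.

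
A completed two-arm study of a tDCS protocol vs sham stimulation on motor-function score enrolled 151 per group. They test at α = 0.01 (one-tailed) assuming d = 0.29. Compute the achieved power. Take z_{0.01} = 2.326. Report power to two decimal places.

For two equal groups, power = Φ(d·√(n/2) − z_{α}).
d·√(n/2) = 0.29 × √(151/2) = 0.29 × 8.689 = 2.520.
z_β = 2.520 − 2.326 = 0.194.
Power = Φ(0.194) = 0.577.

power ≈ 0.58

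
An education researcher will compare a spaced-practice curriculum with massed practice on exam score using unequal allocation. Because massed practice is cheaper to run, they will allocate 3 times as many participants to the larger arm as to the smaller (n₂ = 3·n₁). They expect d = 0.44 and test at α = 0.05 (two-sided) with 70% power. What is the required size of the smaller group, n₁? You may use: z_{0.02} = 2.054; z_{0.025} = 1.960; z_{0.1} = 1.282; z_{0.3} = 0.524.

With allocation ratio k = n₂/n₁ = 3, Var(x̄₁−x̄₂) = σ²(1/n₁ + 1/(k·n₁)) = σ²·(k+1)/(k·n₁).
So n₁ = (1 + 1/k)·((z_{α/2} + z_β)/d)² = 1.333 × (2.484/0.44)².
n₁ = 1.333 × 31.87 = 42.5.
Round up: n₁ = 43, giving n₂ = 3 × 43 = 129.

n₁ = 43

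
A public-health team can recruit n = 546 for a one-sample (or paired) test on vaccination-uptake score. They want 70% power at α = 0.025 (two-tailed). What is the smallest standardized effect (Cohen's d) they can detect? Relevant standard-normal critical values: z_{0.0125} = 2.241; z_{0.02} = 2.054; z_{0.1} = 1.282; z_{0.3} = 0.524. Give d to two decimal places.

For a single sample (or paired design) of n = 546: d_min = (z_{α/2} + z_β)/√n.
z-sum = 2.241 + 0.524 = 2.765.
d_min = 2.765 / √546 = 2.765 / 23.367 = 0.118.

d_min ≈ 0.12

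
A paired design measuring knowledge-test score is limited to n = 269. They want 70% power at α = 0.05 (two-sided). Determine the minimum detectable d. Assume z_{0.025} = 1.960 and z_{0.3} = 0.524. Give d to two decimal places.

d_min ≈ 0.15

For a single sample (or paired design) of n = 269: d_min = (z_{α/2} + z_β)/√n.
z-sum = 1.960 + 0.524 = 2.484.
d_min = 2.484 / √269 = 2.484 / 16.401 = 0.151.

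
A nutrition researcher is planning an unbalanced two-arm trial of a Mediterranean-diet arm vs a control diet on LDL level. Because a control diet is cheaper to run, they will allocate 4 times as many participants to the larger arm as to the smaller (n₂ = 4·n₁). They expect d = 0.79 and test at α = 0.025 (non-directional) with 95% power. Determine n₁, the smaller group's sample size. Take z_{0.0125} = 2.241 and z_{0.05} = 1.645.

With allocation ratio k = n₂/n₁ = 4, Var(x̄₁−x̄₂) = σ²(1/n₁ + 1/(k·n₁)) = σ²·(k+1)/(k·n₁).
So n₁ = (1 + 1/k)·((z_{α/2} + z_β)/d)² = 1.250 × (3.886/0.79)².
n₁ = 1.250 × 24.20 = 30.2.
Round up: n₁ = 31, giving n₂ = 4 × 31 = 124.

n₁ = 31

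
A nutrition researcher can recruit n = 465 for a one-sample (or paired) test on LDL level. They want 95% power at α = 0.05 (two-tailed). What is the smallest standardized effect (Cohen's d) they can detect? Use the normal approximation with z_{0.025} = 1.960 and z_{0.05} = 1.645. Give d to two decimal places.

For a single sample (or paired design) of n = 465: d_min = (z_{α/2} + z_β)/√n.
z-sum = 1.960 + 1.645 = 3.605.
d_min = 3.605 / √465 = 3.605 / 21.564 = 0.167.

d_min ≈ 0.17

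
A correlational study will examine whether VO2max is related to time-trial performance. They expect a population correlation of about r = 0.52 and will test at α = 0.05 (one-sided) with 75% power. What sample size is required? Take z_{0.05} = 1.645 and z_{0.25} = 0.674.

Fisher's z: C = ½·ln((1+r)/(1−r)) = ½·ln(3.1667) = 0.5763.
n = ((z_{α} + z_β)/C)² + 3.
(1.645 + 0.674) / 0.5763 = 2.319 / 0.5763 = 4.024.
n = 4.024² + 3 = 16.19 + 3 = 19.2.
Round up.

n = 20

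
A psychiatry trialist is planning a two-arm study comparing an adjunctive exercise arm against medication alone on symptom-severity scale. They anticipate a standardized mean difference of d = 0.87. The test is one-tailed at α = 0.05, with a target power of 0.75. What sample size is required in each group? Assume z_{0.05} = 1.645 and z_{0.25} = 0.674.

For two independent groups with equal n: n = 2·((z_{α} + z_β) / d)².
z_{α} + z_β = 1.645 + 0.674 = 2.319.
n = 2 × (2.319 / 0.87)² = 2 × 2.666² = 2 × 7.10 = 14.2.
Round up to the next whole participant.

n = 15 per group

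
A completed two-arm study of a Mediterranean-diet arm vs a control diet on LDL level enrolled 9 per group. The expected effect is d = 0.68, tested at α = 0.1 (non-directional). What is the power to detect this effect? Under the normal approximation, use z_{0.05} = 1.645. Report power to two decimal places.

power ≈ 0.42

For two equal groups, power = Φ(d·√(n/2) − z_{α/2}).
d·√(n/2) = 0.68 × √(9/2) = 0.68 × 2.121 = 1.442.
z_β = 1.442 − 1.645 = -0.203.
Power = Φ(-0.203) = 0.420.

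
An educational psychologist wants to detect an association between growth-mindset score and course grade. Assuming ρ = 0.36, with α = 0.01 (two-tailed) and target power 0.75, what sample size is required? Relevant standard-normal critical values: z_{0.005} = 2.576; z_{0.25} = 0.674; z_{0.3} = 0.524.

Fisher's z: C = ½·ln((1+r)/(1−r)) = ½·ln(2.1250) = 0.3769.
n = ((z_{α/2} + z_β)/C)² + 3.
(2.576 + 0.674) / 0.3769 = 3.250 / 0.3769 = 8.623.
n = 8.623² + 3 = 74.36 + 3 = 77.4.
Round up.

n = 78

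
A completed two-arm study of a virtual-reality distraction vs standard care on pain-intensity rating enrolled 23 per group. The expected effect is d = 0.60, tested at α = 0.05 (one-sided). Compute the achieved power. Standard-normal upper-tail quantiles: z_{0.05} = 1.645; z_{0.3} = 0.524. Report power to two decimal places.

power ≈ 0.65

For two equal groups, power = Φ(d·√(n/2) − z_{α}).
d·√(n/2) = 0.60 × √(23/2) = 0.60 × 3.391 = 2.035.
z_β = 2.035 − 1.645 = 0.390.
Power = Φ(0.390) = 0.652.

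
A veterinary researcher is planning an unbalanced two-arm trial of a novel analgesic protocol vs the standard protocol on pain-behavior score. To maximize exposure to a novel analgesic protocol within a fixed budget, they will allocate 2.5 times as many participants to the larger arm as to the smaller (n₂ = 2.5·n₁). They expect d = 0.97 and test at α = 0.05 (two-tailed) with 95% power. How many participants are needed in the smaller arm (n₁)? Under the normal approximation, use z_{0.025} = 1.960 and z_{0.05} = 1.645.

n₁ = 20

With allocation ratio k = n₂/n₁ = 2.5, Var(x̄₁−x̄₂) = σ²(1/n₁ + 1/(k·n₁)) = σ²·(k+1)/(k·n₁).
So n₁ = (1 + 1/k)·((z_{α/2} + z_β)/d)² = 1.400 × (3.605/0.97)².
n₁ = 1.400 × 13.81 = 19.3.
Round up: n₁ = 20, giving n₂ = 2.5 × 20 = 50.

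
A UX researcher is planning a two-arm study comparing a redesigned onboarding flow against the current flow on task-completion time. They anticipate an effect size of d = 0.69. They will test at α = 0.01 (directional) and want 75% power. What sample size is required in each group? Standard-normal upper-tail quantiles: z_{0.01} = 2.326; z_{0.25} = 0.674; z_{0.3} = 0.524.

n = 38 per group

For two independent groups with equal n: n = 2·((z_{α} + z_β) / d)².
z_{α} + z_β = 2.326 + 0.674 = 3.000.
n = 2 × (3.000 / 0.69)² = 2 × 4.348² = 2 × 18.90 = 37.8.
Round up to the next whole participant.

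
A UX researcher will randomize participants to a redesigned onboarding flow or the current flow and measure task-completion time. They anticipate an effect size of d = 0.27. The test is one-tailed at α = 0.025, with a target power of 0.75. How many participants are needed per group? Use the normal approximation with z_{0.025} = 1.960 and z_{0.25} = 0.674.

For two independent groups with equal n: n = 2·((z_{α} + z_β) / d)².
z_{α} + z_β = 1.960 + 0.674 = 2.634.
n = 2 × (2.634 / 0.27)² = 2 × 9.756² = 2 × 95.17 = 190.3.
Round up to the next whole participant.

n = 191 per group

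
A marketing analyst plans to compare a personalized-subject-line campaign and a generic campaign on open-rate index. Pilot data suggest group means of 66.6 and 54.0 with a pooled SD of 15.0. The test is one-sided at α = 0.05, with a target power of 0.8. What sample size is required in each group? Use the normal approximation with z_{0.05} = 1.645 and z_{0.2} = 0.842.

n = 18 per group

Cohen's d = |M₁ − M₂| / SD_pooled = |66.6 − 54.0| / 15.0 = 12.6 / 15.0 = 0.840.
For two independent groups with equal n: n = 2·((z_{α} + z_β) / d)².
z_{α} + z_β = 1.645 + 0.842 = 2.487.
n = 2 × (2.487 / 0.840)² = 2 × 2.961² = 2 × 8.77 = 17.5.
Round up to the next whole participant.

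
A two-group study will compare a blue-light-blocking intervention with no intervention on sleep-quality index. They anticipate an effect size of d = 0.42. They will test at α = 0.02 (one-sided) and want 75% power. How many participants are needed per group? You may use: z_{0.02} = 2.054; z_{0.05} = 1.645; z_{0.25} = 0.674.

n = 85 per group

For two independent groups with equal n: n = 2·((z_{α} + z_β) / d)².
z_{α} + z_β = 2.054 + 0.674 = 2.728.
n = 2 × (2.728 / 0.42)² = 2 × 6.495² = 2 × 42.19 = 84.4.
Round up to the next whole participant.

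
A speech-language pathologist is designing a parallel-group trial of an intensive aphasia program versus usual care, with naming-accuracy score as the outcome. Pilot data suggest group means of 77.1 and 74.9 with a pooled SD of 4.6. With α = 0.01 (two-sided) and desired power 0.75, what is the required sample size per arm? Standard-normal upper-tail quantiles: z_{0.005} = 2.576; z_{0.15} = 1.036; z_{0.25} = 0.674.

n = 93 per group

Cohen's d = |M₁ − M₂| / SD_pooled = |77.1 − 74.9| / 4.6 = 2.2 / 4.6 = 0.478.
For two independent groups with equal n: n = 2·((z_{α/2} + z_β) / d)².
z_{α/2} + z_β = 2.576 + 0.674 = 3.250.
n = 2 × (3.250 / 0.478)² = 2 × 6.799² = 2 × 46.23 = 92.5.
Round up to the next whole participant.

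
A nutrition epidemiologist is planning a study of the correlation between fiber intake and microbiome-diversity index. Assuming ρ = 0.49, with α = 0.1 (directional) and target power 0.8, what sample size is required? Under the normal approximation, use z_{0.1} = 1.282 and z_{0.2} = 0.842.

Fisher's z: C = ½·ln((1+r)/(1−r)) = ½·ln(2.9216) = 0.5361.
n = ((z_{α} + z_β)/C)² + 3.
(1.282 + 0.842) / 0.5361 = 2.124 / 0.5361 = 3.962.
n = 3.962² + 3 = 15.70 + 3 = 18.7.
Round up.

n = 19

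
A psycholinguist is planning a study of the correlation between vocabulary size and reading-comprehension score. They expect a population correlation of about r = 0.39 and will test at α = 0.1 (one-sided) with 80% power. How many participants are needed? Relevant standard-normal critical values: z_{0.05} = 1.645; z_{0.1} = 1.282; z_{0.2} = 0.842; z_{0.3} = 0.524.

Fisher's z: C = ½·ln((1+r)/(1−r)) = ½·ln(2.2787) = 0.4118.
n = ((z_{α} + z_β)/C)² + 3.
(1.282 + 0.842) / 0.4118 = 2.124 / 0.4118 = 5.158.
n = 5.158² + 3 = 26.60 + 3 = 29.6.
Round up.

n = 30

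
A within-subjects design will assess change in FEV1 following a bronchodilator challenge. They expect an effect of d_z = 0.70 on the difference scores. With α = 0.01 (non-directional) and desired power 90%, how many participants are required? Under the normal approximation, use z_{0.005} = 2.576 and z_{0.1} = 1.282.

For a paired (one-sample on differences) test: n = ((z_{α/2} + z_β) / d)².
z_{α/2} + z_β = 2.576 + 1.282 = 3.858.
n = (3.858 / 0.70)² = 5.511² = 30.38.
Round up.

n = 31 pairs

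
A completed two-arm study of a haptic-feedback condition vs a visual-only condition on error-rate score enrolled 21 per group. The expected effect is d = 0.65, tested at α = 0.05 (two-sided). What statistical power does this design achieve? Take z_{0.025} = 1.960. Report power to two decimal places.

For two equal groups, power = Φ(d·√(n/2) − z_{α/2}).
d·√(n/2) = 0.65 × √(21/2) = 0.65 × 3.240 = 2.106.
z_β = 2.106 − 1.960 = 0.146.
Power = Φ(0.146) = 0.558.

power ≈ 0.56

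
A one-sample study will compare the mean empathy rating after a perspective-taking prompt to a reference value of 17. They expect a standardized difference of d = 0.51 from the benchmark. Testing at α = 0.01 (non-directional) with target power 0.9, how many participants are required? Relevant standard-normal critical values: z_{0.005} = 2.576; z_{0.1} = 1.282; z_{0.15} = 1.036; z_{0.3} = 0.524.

n = 58

For a one-sample test: n = ((z_{α/2} + z_β) / d)².
z_{α/2} + z_β = 2.576 + 1.282 = 3.858.
n = (3.858 / 0.51)² = 7.565² = 57.22.
Round up.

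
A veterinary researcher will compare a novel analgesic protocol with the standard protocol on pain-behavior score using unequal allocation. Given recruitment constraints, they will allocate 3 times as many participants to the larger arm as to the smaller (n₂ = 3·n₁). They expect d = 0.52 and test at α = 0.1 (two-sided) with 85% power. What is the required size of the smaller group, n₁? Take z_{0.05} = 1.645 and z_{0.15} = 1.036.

n₁ = 36

With allocation ratio k = n₂/n₁ = 3, Var(x̄₁−x̄₂) = σ²(1/n₁ + 1/(k·n₁)) = σ²·(k+1)/(k·n₁).
So n₁ = (1 + 1/k)·((z_{α/2} + z_β)/d)² = 1.333 × (2.681/0.52)².
n₁ = 1.333 × 26.58 = 35.4.
Round up: n₁ = 36, giving n₂ = 3 × 36 = 108.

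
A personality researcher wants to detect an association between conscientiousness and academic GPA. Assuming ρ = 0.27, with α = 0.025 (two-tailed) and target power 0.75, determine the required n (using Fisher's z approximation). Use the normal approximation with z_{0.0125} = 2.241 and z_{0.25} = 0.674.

n = 114

Fisher's z: C = ½·ln((1+r)/(1−r)) = ½·ln(1.7397) = 0.2769.
n = ((z_{α/2} + z_β)/C)² + 3.
(2.241 + 0.674) / 0.2769 = 2.915 / 0.2769 = 10.527.
n = 10.527² + 3 = 110.82 + 3 = 113.8.
Round up.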